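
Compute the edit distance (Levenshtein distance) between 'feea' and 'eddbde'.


Building DP table for s1='feea' (len 4) and s2='eddbde' (len 6):
       e  d  d  b  d  e
    0  1  2  3  4  5  6
  f 1  1  2  3  4  5  6
  e 2  1  2  3  4  5  5
  e 3  2  2  3  4  5  5
  a 4  3  3  3  4  5  6
Edit distance = dp[4][6] = 6

6


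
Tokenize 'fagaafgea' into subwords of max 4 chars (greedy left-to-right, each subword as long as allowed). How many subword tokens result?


'fagaafgea' has 9 characters.
Chunking with max size 4:
  Chunk 1: 'faga' (positions 0-3)
  Chunk 2: 'afge' (positions 4-7)
  Chunk 3: 'a' (positions 8-8)
Total chunks: ceil(9 / 4) = 3

3


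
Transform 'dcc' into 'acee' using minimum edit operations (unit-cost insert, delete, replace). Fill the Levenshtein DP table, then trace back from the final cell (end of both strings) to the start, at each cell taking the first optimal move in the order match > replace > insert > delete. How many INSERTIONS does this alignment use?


Edit distance = 3. Backtracking from cell (3, 4) with preference match > replace > insert > delete,
then listing the resulting alignment 'dcc' -> 'acee' left to right:
  Step 1: replace d->a
  Step 2: keep 'c'
  Step 3: insert 'e' [insertion #1]
  Step 4: replace c->e
Total insertions: 1

1


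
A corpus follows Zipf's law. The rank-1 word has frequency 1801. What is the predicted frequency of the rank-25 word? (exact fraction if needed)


Zipf's law: freq(rank) = f1 / rank
f1 = 1801, rank = 25
freq = 1801 / 25
GCD(1801, 25) = 1
Simplified: 1801/25

1801/25


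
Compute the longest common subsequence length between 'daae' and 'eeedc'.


DP table for LCS of 'daae' and 'eeedc':
       e  e  e  d  c
    0  0  0  0  0  0
  d 0  0  0  0  1  1
  a 0  0  0  0  1  1
  a 0  0  0  0  1  1
  e 0  1  1  1  1  1
LCS: 'd'
LCS length = 1

1


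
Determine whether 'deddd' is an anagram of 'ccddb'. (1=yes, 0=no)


Sort characters of 'deddd': 'dddde'
Sort characters of 'ccddb': 'bccdd'
Sorted forms differ -> they are NOT anagrams
Result: 0

0


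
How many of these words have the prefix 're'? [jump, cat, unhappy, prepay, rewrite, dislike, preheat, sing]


Checking each word for prefix 're':
  'jump' -> no (count: 0)
  'cat' -> no (count: 0)
  'unhappy' -> no (count: 0)
  'prepay' -> no (count: 0)
  'rewrite' -> YES, starts with 're' (count: 1)
  'dislike' -> no (count: 1)
  'preheat' -> no (count: 1)
  'sing' -> no (count: 1)
Total with prefix 're': 1

1


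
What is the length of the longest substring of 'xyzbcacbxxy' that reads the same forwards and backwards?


Scanning 'xyzbcacbxxy' for palindromic substrings.
Substring at positions 3-7: 'bcacb'.
Check: reverse('bcacb') = 'bcacb' -> palindrome confirmed.
Neighbouring characters ('z' / 'x') break symmetry, so it cannot extend further.
No longer palindromic substring exists; longest length = 5

5


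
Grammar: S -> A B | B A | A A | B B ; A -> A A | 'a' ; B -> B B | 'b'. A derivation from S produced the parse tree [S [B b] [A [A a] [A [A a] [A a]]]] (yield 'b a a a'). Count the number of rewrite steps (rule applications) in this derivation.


Every bracketed nonterminal node [X ...] in the tree is produced by exactly one rule application.
Reading the tree off as a leftmost derivation:
  Step 1: S  =>  B A   (applied S -> B A)
  Step 2: B A  =>  b A   (applied B -> b)
  Step 3: b A  =>  b A A   (applied A -> A A)
  Step 4: b A A  =>  b a A   (applied A -> a)
  Step 5: b a A  =>  b a A A   (applied A -> A A)
  Step 6: b a A A  =>  b a a A   (applied A -> a)
  Step 7: b a a A  =>  b a a a   (applied A -> a)
Final yield: b a a a
Total rewrite steps: 7

7


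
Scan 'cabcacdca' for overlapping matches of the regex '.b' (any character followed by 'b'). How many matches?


Pattern: .b means any character followed by 'b'.
Scanning 'cabcacdca' position-by-position:
  Pos 0: window 'ca' -> no
  Pos 1: window 'ab' -> MATCH
  Pos 2: window 'bc' -> no
  Pos 3: window 'ca' -> no
  Pos 4: window 'ac' -> no
  Pos 5: window 'cd' -> no
  Pos 6: window 'dc' -> no
  Pos 7: window 'ca' -> no
  Pos 8: window 'a' -> no
Total matches: 1

1


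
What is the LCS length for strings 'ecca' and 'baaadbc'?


DP table for LCS of 'ecca' and 'baaadbc':
       b  a  a  a  d  b  c
    0  0  0  0  0  0  0  0
  e 0  0  0  0  0  0  0  0
  c 0  0  0  0  0  0  0  1
  c 0  0  0  0  0  0  0  1
  a 0  0  1  1  1  1  1  1
LCS: 'c'
LCS length = 1

1


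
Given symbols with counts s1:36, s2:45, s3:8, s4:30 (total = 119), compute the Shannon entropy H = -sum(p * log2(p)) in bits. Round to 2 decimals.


Computing entropy H = -sum(p_i * log2(p_i)):
  s1: p = 36/119 = 0.3025, -p*log2(p) = 0.5218
  s2: p = 45/119 = 0.3782, -p*log2(p) = 0.5305
  s3: p = 8/119 = 0.0672, -p*log2(p) = 0.2618
  s4: p = 30/119 = 0.2521, -p*log2(p) = 0.5012
H = sum of terms = 1.8153
Rounded to 2 decimals: 1.82

1.82


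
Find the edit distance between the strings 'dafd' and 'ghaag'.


Building DP table for s1='dafd' (len 4) and s2='ghaag' (len 5):
       g  h  a  a  g
    0  1  2  3  4  5
  d 1  1  2  3  4  5
  a 2  2  2  2  3  4
  f 3  3  3  3  3  4
  d 4  4  4  4  4  4
Edit distance = dp[4][5] = 4

4


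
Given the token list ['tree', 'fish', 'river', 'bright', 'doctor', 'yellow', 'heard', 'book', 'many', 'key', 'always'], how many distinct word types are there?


Listing all tokens and tracking unique types:
  Token 1: 'tree' -> NEW (unique so far: 1)
  Token 2: 'fish' -> NEW (unique so far: 2)
  Token 3: 'river' -> NEW (unique so far: 3)
  Token 4: 'bright' -> NEW (unique so far: 4)
  Token 5: 'doctor' -> NEW (unique so far: 5)
  Token 6: 'yellow' -> NEW (unique so far: 6)
  Token 7: 'heard' -> NEW (unique so far: 7)
  Token 8: 'book' -> NEW (unique so far: 8)
  Token 9: 'many' -> NEW (unique so far: 9)
  Token 10: 'key' -> NEW (unique so far: 10)
  Token 11: 'always' -> NEW (unique so far: 11)
Unique types: ('always', 'book', 'bright', 'doctor', 'fish', 'heard', 'key', 'many', 'river', 'tree', 'yellow')
Vocabulary size: 11

11


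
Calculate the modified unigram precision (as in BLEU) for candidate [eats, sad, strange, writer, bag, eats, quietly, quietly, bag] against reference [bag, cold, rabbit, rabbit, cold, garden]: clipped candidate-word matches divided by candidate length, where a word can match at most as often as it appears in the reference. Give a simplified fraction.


Reference word counts: {'bag': 1, 'cold': 2, 'garden': 1, 'rabbit': 2}
Checking each candidate word (with clipping):
  'eats' -> not in reference -> no match (matches: 0)
  'sad' -> not in reference -> no match (matches: 0)
  'strange' -> not in reference -> no match (matches: 0)
  'writer' -> not in reference -> no match (matches: 0)
  'bag' -> in reference (ref count 1, used 1/1) -> match (matches: 1)
  'eats' -> not in reference -> no match (matches: 1)
  'quietly' -> not in reference -> no match (matches: 1)
  'quietly' -> not in reference -> no match (matches: 1)
  'bag' -> ref count 1 already used up (1/1) -> clipped, no match (matches: 1)
Clipped matches: 1, Candidate length: 9
Precision = 1/9

1/9


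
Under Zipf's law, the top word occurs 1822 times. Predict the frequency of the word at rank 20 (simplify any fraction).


Zipf's law: freq(rank) = f1 / rank
f1 = 1822, rank = 20
freq = 1822 / 20
GCD(1822, 20) = 2
Simplified: 911/10

911/10


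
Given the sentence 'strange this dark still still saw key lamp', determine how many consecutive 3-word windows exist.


Word trigrams from [8] words:
  Trigram 1: (strange this dark)
  Trigram 2: (this dark still)
  Trigram 3: (dark still still)
  Trigram 4: (still still saw)
  Trigram 5: (still saw key)
  Trigram 6: (saw key lamp)
Total word trigrams: 8 - 2 = 6

6


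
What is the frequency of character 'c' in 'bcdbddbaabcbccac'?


Scanning 'bcdbddbaabcbccac' for 'c':
  Position 1: 'c' -> MATCH (count: 1)
  Position 10: 'c' -> MATCH (count: 2)
  Position 12: 'c' -> MATCH (count: 3)
  Position 13: 'c' -> MATCH (count: 4)
  Position 15: 'c' -> MATCH (count: 5)
Total occurrences of 'c': 5

5


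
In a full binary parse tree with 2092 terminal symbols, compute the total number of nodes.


Leaf nodes (terminals): 2092
Internal nodes = n - 1 = 2092 - 1 = 2091
Total = leaves + internal = 2092 + 2091 = 4183

4183


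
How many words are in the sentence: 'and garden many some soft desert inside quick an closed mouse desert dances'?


Counting words by splitting on spaces:
  Word 1: 'and'
  Word 2: 'garden'
  Word 3: 'many'
  Word 4: 'some'
  Word 5: 'soft'
  Word 6: 'desert'
  Word 7: 'inside'
  Word 8: 'quick'
  Word 9: 'an'
  Word 10: 'closed'
  Word 11: 'mouse'
  Word 12: 'desert'
  Word 13: 'dances'
Total words: 13

13


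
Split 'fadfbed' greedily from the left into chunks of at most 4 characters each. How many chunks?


'fadfbed' has 7 characters.
Chunking with max size 4:
  Chunk 1: 'fadf' (positions 0-3)
  Chunk 2: 'bed' (positions 4-6)
Total chunks: ceil(7 / 4) = 2

2


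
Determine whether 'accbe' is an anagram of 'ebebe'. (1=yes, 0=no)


Sort characters of 'accbe': 'abcce'
Sort characters of 'ebebe': 'bbeee'
Sorted forms differ -> they are NOT anagrams
Result: 0

0


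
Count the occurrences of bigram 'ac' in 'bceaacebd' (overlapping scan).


Scanning 'bceaacebd' for bigram 'ac':
  Position 0: 'bc' -> no
  Position 1: 'ce' -> no
  Position 2: 'ea' -> no
  Position 3: 'aa' -> no
  Position 4: 'ac' -> MATCH
  Position 5: 'ce' -> no
  Position 6: 'eb' -> no
  Position 7: 'bd' -> no
Total matches: 1

1


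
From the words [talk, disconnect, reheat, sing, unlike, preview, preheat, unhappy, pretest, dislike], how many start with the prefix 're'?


Checking each word for prefix 're':
  'talk' -> no (count: 0)
  'disconnect' -> no (count: 0)
  'reheat' -> YES, starts with 're' (count: 1)
  'sing' -> no (count: 1)
  'unlike' -> no (count: 1)
  'preview' -> no (count: 1)
  'preheat' -> no (count: 1)
  'unhappy' -> no (count: 1)
  'pretest' -> no (count: 1)
  'dislike' -> no (count: 1)
Total with prefix 're': 1

1


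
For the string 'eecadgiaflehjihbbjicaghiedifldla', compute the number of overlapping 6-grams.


String 'eecadgiaflehjihbbjicaghiedifldla' has length L = 32.
Number of overlapping n-grams = L - n + 1
Substituting: 32 - 6 + 1 = 27

27


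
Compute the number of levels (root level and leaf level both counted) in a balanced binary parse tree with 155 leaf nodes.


In a balanced binary tree with n leaves the deepest leaf is ceil(log2(n)) edges below the root,
so counting node levels inclusive of root and leaves gives ceil(log2(n)) + 1 levels.
log2(155) = 7.2761
ceil(7.2761) = 8
levels = 8 + 1 = 9

9


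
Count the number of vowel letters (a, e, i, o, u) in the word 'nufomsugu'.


Scanning each character of 'nufomsugu':
  Position 1: 'n' -> consonant (running count: 0)
  Position 2: 'u' -> vowel (running count: 1)
  Position 3: 'f' -> consonant (running count: 1)
  Position 4: 'o' -> vowel (running count: 2)
  Position 5: 'm' -> consonant (running count: 2)
  Position 6: 's' -> consonant (running count: 2)
  Position 7: 'u' -> vowel (running count: 3)
  Position 8: 'g' -> consonant (running count: 3)
  Position 9: 'u' -> vowel (running count: 4)
Total vowels: 4

4


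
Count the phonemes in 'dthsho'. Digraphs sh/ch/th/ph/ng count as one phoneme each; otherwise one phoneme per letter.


Parsing 'dthsho' greedily, digraphs first:
  'd' -> consonant phoneme (phonemes so far: 1)
  'th' -> digraph (1 consonant phoneme) (phonemes so far: 2)
  'sh' -> digraph (1 consonant phoneme) (phonemes so far: 3)
  'o' -> vowel phoneme (phonemes so far: 4)
Total phonemes: 4

4


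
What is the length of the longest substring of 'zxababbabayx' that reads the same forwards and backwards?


Scanning 'zxababbabayx' for palindromic substrings.
Substring at positions 2-9: 'ababbaba'.
Check: reverse('ababbaba') = 'ababbaba' -> palindrome confirmed.
Neighbouring characters ('x' / 'y') break symmetry, so it cannot extend further.
No longer palindromic substring exists; longest length = 8

8


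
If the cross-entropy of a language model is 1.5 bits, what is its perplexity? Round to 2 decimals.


Perplexity formula: PP = 2^H
H = 1.5
PP = 2^1.5
Decompose: 2^1.5 = 2^1 * 2^0.5 = 2^1 * sqrt(2)
2^1 = 2, sqrt(2) ~ 1.4142136
PP ~ 2 * 1.4142136 = 2.8284272
Rounded to 2 decimals: 2.83

2.83


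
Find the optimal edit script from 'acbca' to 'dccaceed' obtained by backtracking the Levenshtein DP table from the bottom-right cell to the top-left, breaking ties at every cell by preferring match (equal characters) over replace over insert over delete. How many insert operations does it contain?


Edit distance = 6. Backtracking from cell (5, 8) with preference match > replace > insert > delete,
then listing the resulting alignment 'acbca' -> 'dccaceed' left to right:
  Step 1: insert 'd' [insertion #1]
  Step 2: insert 'c' [insertion #2]
  Step 3: insert 'c' [insertion #3]
  Step 4: keep 'a'
  Step 5: keep 'c'
  Step 6: replace b->e
  Step 7: replace c->e
  Step 8: replace a->d
Total insertions: 3

3


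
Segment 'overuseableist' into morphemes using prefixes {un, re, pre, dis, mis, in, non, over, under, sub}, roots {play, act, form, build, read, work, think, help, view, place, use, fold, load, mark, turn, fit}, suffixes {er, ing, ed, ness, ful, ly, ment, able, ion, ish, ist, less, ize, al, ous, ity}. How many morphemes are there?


Segmenting 'overuseableist' against the inventory:
  'over' -> prefix (morpheme 1)
  'use' -> root (morpheme 2)
  'able' -> suffix (morpheme 3)
  'ist' -> suffix (morpheme 4)
Total morphemes: 4

4


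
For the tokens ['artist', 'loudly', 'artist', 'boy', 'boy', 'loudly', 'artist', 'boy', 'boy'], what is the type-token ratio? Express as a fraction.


Tokens: 9
Unique types: ('artist', 'boy', 'loudly') = 3
TTR = 3/9
Simplify: divide both by 3 -> 1/3
TTR = 1/3

1/3


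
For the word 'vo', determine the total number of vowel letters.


Scanning each character of 'vo':
  Position 1: 'v' -> consonant (running count: 0)
  Position 2: 'o' -> vowel (running count: 1)
Total vowels: 1

1


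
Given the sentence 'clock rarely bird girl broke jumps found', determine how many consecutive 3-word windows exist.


Word trigrams from [7] words:
  Trigram 1: (clock rarely bird)
  Trigram 2: (rarely bird girl)
  Trigram 3: (bird girl broke)
  Trigram 4: (girl broke jumps)
  Trigram 5: (broke jumps found)
Total word trigrams: 7 - 2 = 5

5


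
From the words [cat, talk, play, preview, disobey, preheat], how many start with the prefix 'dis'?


Checking each word for prefix 'dis':
  'cat' -> no (count: 0)
  'talk' -> no (count: 0)
  'play' -> no (count: 0)
  'preview' -> no (count: 0)
  'disobey' -> YES, starts with 'dis' (count: 1)
  'preheat' -> no (count: 1)
Total with prefix 'dis': 1

1


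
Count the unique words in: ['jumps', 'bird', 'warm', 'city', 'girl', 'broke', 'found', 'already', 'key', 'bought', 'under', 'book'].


Listing all tokens and tracking unique types:
  Token 1: 'jumps' -> NEW (unique so far: 1)
  Token 2: 'bird' -> NEW (unique so far: 2)
  Token 3: 'warm' -> NEW (unique so far: 3)
  Token 4: 'city' -> NEW (unique so far: 4)
  Token 5: 'girl' -> NEW (unique so far: 5)
  Token 6: 'broke' -> NEW (unique so far: 6)
  Token 7: 'found' -> NEW (unique so far: 7)
  Token 8: 'already' -> NEW (unique so far: 8)
  Token 9: 'key' -> NEW (unique so far: 9)
  Token 10: 'bought' -> NEW (unique so far: 10)
  Token 11: 'under' -> NEW (unique so far: 11)
  Token 12: 'book' -> NEW (unique so far: 12)
Unique types: ('already', 'bird', 'book', 'bought', 'broke', 'city', 'found', 'girl', 'jumps', 'key', 'under', 'warm')
Vocabulary size: 12

12


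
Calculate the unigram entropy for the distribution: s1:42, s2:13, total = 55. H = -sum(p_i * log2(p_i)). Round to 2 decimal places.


Computing entropy H = -sum(p_i * log2(p_i)):
  s1: p = 42/55 = 0.7636, -p*log2(p) = 0.2971
  s2: p = 13/55 = 0.2364, -p*log2(p) = 0.4919
H = sum of terms = 0.7890
Rounded to 2 decimals: 0.79

0.79


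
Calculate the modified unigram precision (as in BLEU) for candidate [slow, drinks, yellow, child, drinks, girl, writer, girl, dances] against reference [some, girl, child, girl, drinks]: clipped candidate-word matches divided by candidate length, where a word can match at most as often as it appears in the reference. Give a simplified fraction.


Reference word counts: {'child': 1, 'drinks': 1, 'girl': 2, 'some': 1}
Checking each candidate word (with clipping):
  'slow' -> not in reference -> no match (matches: 0)
  'drinks' -> in reference (ref count 1, used 1/1) -> match (matches: 1)
  'yellow' -> not in reference -> no match (matches: 1)
  'child' -> in reference (ref count 1, used 1/1) -> match (matches: 2)
  'drinks' -> ref count 1 already used up (1/1) -> clipped, no match (matches: 2)
  'girl' -> in reference (ref count 2, used 1/2) -> match (matches: 3)
  'writer' -> not in reference -> no match (matches: 3)
  'girl' -> in reference (ref count 2, used 2/2) -> match (matches: 4)
  'dances' -> not in reference -> no match (matches: 4)
Clipped matches: 4, Candidate length: 9
Precision = 4/9

4/9


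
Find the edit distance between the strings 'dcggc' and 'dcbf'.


Building DP table for s1='dcggc' (len 5) and s2='dcbf' (len 4):
       d  c  b  f
    0  1  2  3  4
  d 1  0  1  2  3
  c 2  1  0  1  2
  g 3  2  1  1  2
  g 4  3  2  2  2
  c 5  4  3  3  3
Edit distance = dp[5][4] = 3

3


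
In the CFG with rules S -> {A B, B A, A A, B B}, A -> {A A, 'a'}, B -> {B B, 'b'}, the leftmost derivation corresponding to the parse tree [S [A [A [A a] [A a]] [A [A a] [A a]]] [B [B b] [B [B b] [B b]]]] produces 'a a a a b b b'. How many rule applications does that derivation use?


Every bracketed nonterminal node [X ...] in the tree is produced by exactly one rule application.
Reading the tree off as a leftmost derivation:
  Step 1: S  =>  A B   (applied S -> A B)
  Step 2: A B  =>  A A B   (applied A -> A A)
  Step 3: A A B  =>  A A A B   (applied A -> A A)
  Step 4: A A A B  =>  a A A B   (applied A -> a)
  Step 5: a A A B  =>  a a A B   (applied A -> a)
  Step 6: a a A B  =>  a a A A B   (applied A -> A A)
  Step 7: a a A A B  =>  a a a A B   (applied A -> a)
  Step 8: a a a A B  =>  a a a a B   (applied A -> a)
  Step 9: a a a a B  =>  a a a a B B   (applied B -> B B)
  Step 10: a a a a B B  =>  a a a a b B   (applied B -> b)
  Step 11: a a a a b B  =>  a a a a b B B   (applied B -> B B)
  Step 12: a a a a b B B  =>  a a a a b b B   (applied B -> b)
  Step 13: a a a a b b B  =>  a a a a b b b   (applied B -> b)
Final yield: a a a a b b b
Total rewrite steps: 13

13


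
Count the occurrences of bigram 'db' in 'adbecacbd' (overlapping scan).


Scanning 'adbecacbd' for bigram 'db':
  Position 0: 'ad' -> no
  Position 1: 'db' -> MATCH
  Position 2: 'be' -> no
  Position 3: 'ec' -> no
  Position 4: 'ca' -> no
  Position 5: 'ac' -> no
  Position 6: 'cb' -> no
  Position 7: 'bd' -> no
Total matches: 1

1


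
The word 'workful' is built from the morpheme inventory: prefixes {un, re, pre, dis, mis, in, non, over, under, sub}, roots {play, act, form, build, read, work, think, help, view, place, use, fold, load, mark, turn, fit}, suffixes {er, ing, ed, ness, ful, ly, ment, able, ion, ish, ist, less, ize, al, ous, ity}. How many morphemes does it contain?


Segmenting 'workful' against the inventory:
  'work' -> root (morpheme 1)
  'ful' -> suffix (morpheme 2)
Total morphemes: 2

2


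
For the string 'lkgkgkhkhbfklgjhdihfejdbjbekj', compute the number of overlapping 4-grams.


String 'lkgkgkhkhbfklgjhdihfejdbjbekj' has length L = 29.
Number of overlapping n-grams = L - n + 1
Substituting: 29 - 4 + 1 = 26

26


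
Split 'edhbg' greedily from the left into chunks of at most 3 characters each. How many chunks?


'edhbg' has 5 characters.
Chunking with max size 3:
  Chunk 1: 'edh' (positions 0-2)
  Chunk 2: 'bg' (positions 3-4)
Total chunks: ceil(5 / 3) = 2

2


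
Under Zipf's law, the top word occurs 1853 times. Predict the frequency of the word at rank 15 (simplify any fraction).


Zipf's law: freq(rank) = f1 / rank
f1 = 1853, rank = 15
freq = 1853 / 15
GCD(1853, 15) = 1
Simplified: 1853/15

1853/15


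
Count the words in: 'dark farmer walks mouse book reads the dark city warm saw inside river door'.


Counting words by splitting on spaces:
  Word 1: 'dark'
  Word 2: 'farmer'
  Word 3: 'walks'
  Word 4: 'mouse'
  Word 5: 'book'
  Word 6: 'reads'
  Word 7: 'the'
  Word 8: 'dark'
  Word 9: 'city'
  Word 10: 'warm'
  Word 11: 'saw'
  Word 12: 'inside'
  Word 13: 'river'
  Word 14: 'door'
Total words: 14

14


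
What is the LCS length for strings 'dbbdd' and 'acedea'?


DP table for LCS of 'dbbdd' and 'acedea':
       a  c  e  d  e  a
    0  0  0  0  0  0  0
  d 0  0  0  0  1  1  1
  b 0  0  0  0  1  1  1
  b 0  0  0  0  1  1  1
  d 0  0  0  0  1  1  1
  d 0  0  0  0  1  1  1
LCS: 'd'
LCS length = 1

1


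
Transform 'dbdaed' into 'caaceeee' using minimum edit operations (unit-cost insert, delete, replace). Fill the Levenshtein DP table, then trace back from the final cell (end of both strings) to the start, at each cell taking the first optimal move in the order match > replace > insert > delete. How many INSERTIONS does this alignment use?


Edit distance = 7. Backtracking from cell (6, 8) with preference match > replace > insert > delete,
then listing the resulting alignment 'dbdaed' -> 'caaceeee' left to right:
  Step 1: insert 'c' [insertion #1]
  Step 2: insert 'a' [insertion #2]
  Step 3: replace d->a
  Step 4: replace b->c
  Step 5: replace d->e
  Step 6: replace a->e
  Step 7: keep 'e'
  Step 8: replace d->e
Total insertions: 2

2


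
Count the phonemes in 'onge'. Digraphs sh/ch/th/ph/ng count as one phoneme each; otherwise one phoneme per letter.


Parsing 'onge' greedily, digraphs first:
  'o' -> vowel phoneme (phonemes so far: 1)
  'ng' -> digraph (1 consonant phoneme) (phonemes so far: 2)
  'e' -> vowel phoneme (phonemes so far: 3)
Total phonemes: 3

3


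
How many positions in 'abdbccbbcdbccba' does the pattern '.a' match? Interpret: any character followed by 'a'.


Pattern: .a means any character followed by 'a'.
Scanning 'abdbccbbcdbccba' position-by-position:
  Pos 0: window 'ab' -> no
  Pos 1: window 'bd' -> no
  Pos 2: window 'db' -> no
  Pos 3: window 'bc' -> no
  Pos 4: window 'cc' -> no
  Pos 5: window 'cb' -> no
  Pos 6: window 'bb' -> no
  Pos 7: window 'bc' -> no
  Pos 8: window 'cd' -> no
  Pos 9: window 'db' -> no
  Pos 10: window 'bc' -> no
  Pos 11: window 'cc' -> no
  Pos 12: window 'cb' -> no
  Pos 13: window 'ba' -> MATCH
  Pos 14: window 'a' -> no
Total matches: 1

1


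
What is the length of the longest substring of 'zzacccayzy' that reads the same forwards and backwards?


Scanning 'zzacccayzy' for palindromic substrings.
Substring at positions 2-6: 'accca'.
Check: reverse('accca') = 'accca' -> palindrome confirmed.
Neighbouring characters ('z' / 'y') break symmetry, so it cannot extend further.
No longer palindromic substring exists; longest length = 5

5


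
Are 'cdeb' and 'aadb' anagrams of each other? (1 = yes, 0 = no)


Sort characters of 'cdeb': 'bcde'
Sort characters of 'aadb': 'aabd'
Sorted forms differ -> they are NOT anagrams
Result: 0

0


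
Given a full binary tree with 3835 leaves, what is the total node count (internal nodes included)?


Leaf nodes (terminals): 3835
Internal nodes = n - 1 = 3835 - 1 = 3834
Total = leaves + internal = 3835 + 3834 = 7669

7669


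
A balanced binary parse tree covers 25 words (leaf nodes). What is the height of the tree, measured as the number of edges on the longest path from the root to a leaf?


In a balanced binary tree with n leaves the deepest leaf is ceil(log2(n)) edges below the root.
log2(25) = 4.6439
ceil(4.6439) = 5
height (edges) = 5

5


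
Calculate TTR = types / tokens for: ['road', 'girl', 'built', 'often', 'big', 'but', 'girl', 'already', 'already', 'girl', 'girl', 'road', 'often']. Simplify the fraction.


Tokens: 13
Unique types: ('already', 'big', 'built', 'but', 'girl', 'often', 'road') = 7
TTR = 7/13
Already in lowest terms.

7/13


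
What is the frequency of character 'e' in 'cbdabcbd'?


Scanning 'cbdabcbd' for 'e':
  No matches found.
Total occurrences of 'e': 0

0


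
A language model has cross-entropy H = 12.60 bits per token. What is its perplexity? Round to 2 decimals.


Perplexity formula: PP = 2^H
H = 12.60
PP = 2^12.60
Decompose: 2^12.60 = 2^12 * 2^0.60
2^12 = 4096, 2^0.60 ~ 1.5157166
PP ~ 4096 * 1.5157166 = 6208.3751936
Rounded to 2 decimals: 6208.38

6208.38


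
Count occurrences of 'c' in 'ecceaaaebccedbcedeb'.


Scanning 'ecceaaaebccedbcedeb' for 'c':
  Position 1: 'c' -> MATCH (count: 1)
  Position 2: 'c' -> MATCH (count: 2)
  Position 9: 'c' -> MATCH (count: 3)
  Position 10: 'c' -> MATCH (count: 4)
  Position 14: 'c' -> MATCH (count: 5)
Total occurrences of 'c': 5

5


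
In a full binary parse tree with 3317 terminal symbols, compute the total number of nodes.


Leaf nodes (terminals): 3317
Internal nodes = n - 1 = 3317 - 1 = 3316
Total = leaves + internal = 3317 + 3316 = 6633

6633


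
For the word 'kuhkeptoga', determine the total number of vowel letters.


Scanning each character of 'kuhkeptoga':
  Position 1: 'k' -> consonant (running count: 0)
  Position 2: 'u' -> vowel (running count: 1)
  Position 3: 'h' -> consonant (running count: 1)
  Position 4: 'k' -> consonant (running count: 1)
  Position 5: 'e' -> vowel (running count: 2)
  Position 6: 'p' -> consonant (running count: 2)
  Position 7: 't' -> consonant (running count: 2)
  Position 8: 'o' -> vowel (running count: 3)
  Position 9: 'g' -> consonant (running count: 3)
  Position 10: 'a' -> vowel (running count: 4)
Total vowels: 4

4


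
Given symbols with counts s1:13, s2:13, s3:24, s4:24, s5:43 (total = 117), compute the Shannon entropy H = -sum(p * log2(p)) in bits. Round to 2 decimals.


Computing entropy H = -sum(p_i * log2(p_i)):
  s1: p = 13/117 = 0.1111, -p*log2(p) = 0.3522
  s2: p = 13/117 = 0.1111, -p*log2(p) = 0.3522
  s3: p = 24/117 = 0.2051, -p*log2(p) = 0.4688
  s4: p = 24/117 = 0.2051, -p*log2(p) = 0.4688
  s5: p = 43/117 = 0.3675, -p*log2(p) = 0.5307
H = sum of terms = 2.1727
Rounded to 2 decimals: 2.17

2.17


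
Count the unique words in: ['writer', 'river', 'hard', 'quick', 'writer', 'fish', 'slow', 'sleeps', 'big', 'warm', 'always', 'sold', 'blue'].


Listing all tokens and tracking unique types:
  Token 1: 'writer' -> NEW (unique so far: 1)
  Token 2: 'river' -> NEW (unique so far: 2)
  Token 3: 'hard' -> NEW (unique so far: 3)
  Token 4: 'quick' -> NEW (unique so far: 4)
  Token 5: 'writer' -> duplicate (unique so far: 4)
  Token 6: 'fish' -> NEW (unique so far: 5)
  Token 7: 'slow' -> NEW (unique so far: 6)
  Token 8: 'sleeps' -> NEW (unique so far: 7)
  Token 9: 'big' -> NEW (unique so far: 8)
  Token 10: 'warm' -> NEW (unique so far: 9)
  Token 11: 'always' -> NEW (unique so far: 10)
  Token 12: 'sold' -> NEW (unique so far: 11)
  Token 13: 'blue' -> NEW (unique so far: 12)
Unique types: ('always', 'big', 'blue', 'fish', 'hard', 'quick', 'river', 'sleeps', 'slow', 'sold', 'warm', 'writer')
Vocabulary size: 12

12


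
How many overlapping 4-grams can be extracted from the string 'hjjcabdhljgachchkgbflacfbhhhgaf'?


String 'hjjcabdhljgachchkgbflacfbhhhgaf' has length L = 31.
Number of overlapping n-grams = L - n + 1
Substituting: 31 - 4 + 1 = 28

28


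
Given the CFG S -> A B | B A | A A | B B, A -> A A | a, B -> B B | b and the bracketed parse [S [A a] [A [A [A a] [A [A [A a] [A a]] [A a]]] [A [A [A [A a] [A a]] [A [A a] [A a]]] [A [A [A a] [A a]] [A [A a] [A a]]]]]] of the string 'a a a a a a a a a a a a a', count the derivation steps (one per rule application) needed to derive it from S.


Every bracketed nonterminal node [X ...] in the tree is produced by exactly one rule application.
Reading the tree off as a leftmost derivation:
  Step 1: S  =>  A A   (applied S -> A A)
  Step 2: A A  =>  a A   (applied A -> a)
  Step 3: a A  =>  a A A   (applied A -> A A)
  Step 4: a A A  =>  a A A A   (applied A -> A A)
  Step 5: a A A A  =>  a a A A   (applied A -> a)
  Step 6: a a A A  =>  a a A A A   (applied A -> A A)
  Step 7: a a A A A  =>  a a A A A A   (applied A -> A A)
  Step 8: a a A A A A  =>  a a a A A A   (applied A -> a)
  Step 9: a a a A A A  =>  a a a a A A   (applied A -> a)
  Step 10: a a a a A A  =>  a a a a a A   (applied A -> a)
  Step 11: a a a a a A  =>  a a a a a A A   (applied A -> A A)
  Step 12: a a a a a A A  =>  a a a a a A A A   (applied A -> A A)
  Step 13: a a a a a A A A  =>  a a a a a A A A A   (applied A -> A A)
  Step 14: a a a a a A A A A  =>  a a a a a a A A A   (applied A -> a)
  Step 15: a a a a a a A A A  =>  a a a a a a a A A   (applied A -> a)
  Step 16: a a a a a a a A A  =>  a a a a a a a A A A   (applied A -> A A)
  Step 17: a a a a a a a A A A  =>  a a a a a a a a A A   (applied A -> a)
  Step 18: a a a a a a a a A A  =>  a a a a a a a a a A   (applied A -> a)
  Step 19: a a a a a a a a a A  =>  a a a a a a a a a A A   (applied A -> A A)
  Step 20: a a a a a a a a a A A  =>  a a a a a a a a a A A A   (applied A -> A A)
  Step 21: a a a a a a a a a A A A  =>  a a a a a a a a a a A A   (applied A -> a)
  Step 22: a a a a a a a a a a A A  =>  a a a a a a a a a a a A   (applied A -> a)
  Step 23: a a a a a a a a a a a A  =>  a a a a a a a a a a a A A   (applied A -> A A)
  Step 24: a a a a a a a a a a a A A  =>  a a a a a a a a a a a a A   (applied A -> a)
  Step 25: a a a a a a a a a a a a A  =>  a a a a a a a a a a a a a   (applied A -> a)
Final yield: a a a a a a a a a a a a a
Total rewrite steps: 25

25


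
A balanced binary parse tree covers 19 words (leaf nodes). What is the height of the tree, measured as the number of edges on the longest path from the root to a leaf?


In a balanced binary tree with n leaves the deepest leaf is ceil(log2(n)) edges below the root.
log2(19) = 4.2479
ceil(4.2479) = 5
height (edges) = 5

5


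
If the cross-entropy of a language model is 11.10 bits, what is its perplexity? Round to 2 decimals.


Perplexity formula: PP = 2^H
H = 11.10
PP = 2^11.10
Decompose: 2^11.10 = 2^11 * 2^0.10
2^11 = 2048, 2^0.10 ~ 1.0717735
PP ~ 2048 * 1.0717735 = 2194.9921280
Rounded to 2 decimals: 2194.99

2194.99


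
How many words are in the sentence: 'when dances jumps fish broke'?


Counting words by splitting on spaces:
  Word 1: 'when'
  Word 2: 'dances'
  Word 3: 'jumps'
  Word 4: 'fish'
  Word 5: 'broke'
Total words: 5

5


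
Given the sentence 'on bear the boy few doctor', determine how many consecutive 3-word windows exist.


Word trigrams from [6] words:
  Trigram 1: (on bear the)
  Trigram 2: (bear the boy)
  Trigram 3: (the boy few)
  Trigram 4: (boy few doctor)
Total word trigrams: 6 - 2 = 4

4


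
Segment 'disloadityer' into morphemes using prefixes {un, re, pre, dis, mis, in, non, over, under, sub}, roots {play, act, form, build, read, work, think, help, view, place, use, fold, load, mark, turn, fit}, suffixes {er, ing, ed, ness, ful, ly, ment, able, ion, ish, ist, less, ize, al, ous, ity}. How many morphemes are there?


Segmenting 'disloadityer' against the inventory:
  'dis' -> prefix (morpheme 1)
  'load' -> root (morpheme 2)
  'ity' -> suffix (morpheme 3)
  'er' -> suffix (morpheme 4)
Total morphemes: 4

4


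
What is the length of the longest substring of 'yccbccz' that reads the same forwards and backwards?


Scanning 'yccbccz' for palindromic substrings.
Substring at positions 1-5: 'ccbcc'.
Check: reverse('ccbcc') = 'ccbcc' -> palindrome confirmed.
Neighbouring characters ('y' / 'z') break symmetry, so it cannot extend further.
No longer palindromic substring exists; longest length = 5

5


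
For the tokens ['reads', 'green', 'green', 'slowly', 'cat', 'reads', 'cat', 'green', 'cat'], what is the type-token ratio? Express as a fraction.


Tokens: 9
Unique types: ('cat', 'green', 'reads', 'slowly') = 4
TTR = 4/9
Already in lowest terms.

4/9


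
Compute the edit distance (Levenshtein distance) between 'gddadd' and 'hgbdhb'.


Building DP table for s1='gddadd' (len 6) and s2='hgbdhb' (len 6):
       h  g  b  d  h  b
    0  1  2  3  4  5  6
  g 1  1  1  2  3  4  5
  d 2  2  2  2  2  3  4
  d 3  3  3  3  2  3  4
  a 4  4  4  4  3  3  4
  d 5  5  5  5  4  4  4
  d 6  6  6  6  5  5  5
Edit distance = dp[6][6] = 5

5


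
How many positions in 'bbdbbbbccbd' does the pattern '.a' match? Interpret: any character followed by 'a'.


Pattern: .a means any character followed by 'a'.
Scanning 'bbdbbbbccbd' position-by-position:
  Pos 0: window 'bb' -> no
  Pos 1: window 'bd' -> no
  Pos 2: window 'db' -> no
  Pos 3: window 'bb' -> no
  Pos 4: window 'bb' -> no
  Pos 5: window 'bb' -> no
  Pos 6: window 'bc' -> no
  Pos 7: window 'cc' -> no
  Pos 8: window 'cb' -> no
  Pos 9: window 'bd' -> no
  Pos 10: window 'd' -> no
Total matches: 0

0


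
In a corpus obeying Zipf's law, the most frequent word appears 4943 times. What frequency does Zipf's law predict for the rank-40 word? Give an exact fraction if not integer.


Zipf's law: freq(rank) = f1 / rank
f1 = 4943, rank = 40
freq = 4943 / 40
GCD(4943, 40) = 1
Simplified: 4943/40

4943/40


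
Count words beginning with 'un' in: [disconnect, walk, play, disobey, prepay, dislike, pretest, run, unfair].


Checking each word for prefix 'un':
  'disconnect' -> no (count: 0)
  'walk' -> no (count: 0)
  'play' -> no (count: 0)
  'disobey' -> no (count: 0)
  'prepay' -> no (count: 0)
  'dislike' -> no (count: 0)
  'pretest' -> no (count: 0)
  'run' -> no (count: 0)
  'unfair' -> YES, starts with 'un' (count: 1)
Total with prefix 'un': 1

1


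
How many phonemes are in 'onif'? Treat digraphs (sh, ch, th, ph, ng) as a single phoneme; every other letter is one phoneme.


Parsing 'onif' greedily, digraphs first:
  'o' -> vowel phoneme (phonemes so far: 1)
  'n' -> consonant phoneme (phonemes so far: 2)
  'i' -> vowel phoneme (phonemes so far: 3)
  'f' -> consonant phoneme (phonemes so far: 4)
Total phonemes: 4

4


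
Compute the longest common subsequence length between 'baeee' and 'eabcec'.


DP table for LCS of 'baeee' and 'eabcec':
       e  a  b  c  e  c
    0  0  0  0  0  0  0
  b 0  0  0  1  1  1  1
  a 0  0  1  1  1  1  1
  e 0  1  1  1  1  2  2
  e 0  1  1  1  1  2  2
  e 0  1  1  1  1  2  2
LCS: 'be'
LCS length = 2

2


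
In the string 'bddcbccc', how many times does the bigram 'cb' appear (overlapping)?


Scanning 'bddcbccc' for bigram 'cb':
  Position 0: 'bd' -> no
  Position 1: 'dd' -> no
  Position 2: 'dc' -> no
  Position 3: 'cb' -> MATCH
  Position 4: 'bc' -> no
  Position 5: 'cc' -> no
  Position 6: 'cc' -> no
Total matches: 1

1


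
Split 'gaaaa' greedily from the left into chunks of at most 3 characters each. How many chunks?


'gaaaa' has 5 characters.
Chunking with max size 3:
  Chunk 1: 'gaa' (positions 0-2)
  Chunk 2: 'aa' (positions 3-4)
Total chunks: ceil(5 / 3) = 2

2


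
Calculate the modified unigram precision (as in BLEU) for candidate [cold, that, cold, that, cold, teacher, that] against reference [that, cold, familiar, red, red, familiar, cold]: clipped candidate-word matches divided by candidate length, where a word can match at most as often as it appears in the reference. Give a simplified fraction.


Reference word counts: {'cold': 2, 'familiar': 2, 'red': 2, 'that': 1}
Checking each candidate word (with clipping):
  'cold' -> in reference (ref count 2, used 1/2) -> match (matches: 1)
  'that' -> in reference (ref count 1, used 1/1) -> match (matches: 2)
  'cold' -> in reference (ref count 2, used 2/2) -> match (matches: 3)
  'that' -> ref count 1 already used up (1/1) -> clipped, no match (matches: 3)
  'cold' -> ref count 2 already used up (2/2) -> clipped, no match (matches: 3)
  'teacher' -> not in reference -> no match (matches: 3)
  'that' -> ref count 1 already used up (1/1) -> clipped, no match (matches: 3)
Clipped matches: 3, Candidate length: 7
Precision = 3/7

3/7


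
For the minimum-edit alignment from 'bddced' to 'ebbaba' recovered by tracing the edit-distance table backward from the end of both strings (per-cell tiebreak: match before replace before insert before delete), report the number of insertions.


Edit distance = 6. Backtracking from cell (6, 6) with preference match > replace > insert > delete,
then listing the resulting alignment 'bddced' -> 'ebbaba' left to right:
  Step 1: replace b->e
  Step 2: replace d->b
  Step 3: replace d->b
  Step 4: replace c->a
  Step 5: replace e->b
  Step 6: replace d->a
Total insertions: 0

0


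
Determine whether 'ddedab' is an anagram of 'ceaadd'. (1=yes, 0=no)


Sort characters of 'ddedab': 'abddde'
Sort characters of 'ceaadd': 'aacdde'
Sorted forms differ -> they are NOT anagrams
Result: 0

0


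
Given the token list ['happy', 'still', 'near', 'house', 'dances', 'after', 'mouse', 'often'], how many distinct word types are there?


Listing all tokens and tracking unique types:
  Token 1: 'happy' -> NEW (unique so far: 1)
  Token 2: 'still' -> NEW (unique so far: 2)
  Token 3: 'near' -> NEW (unique so far: 3)
  Token 4: 'house' -> NEW (unique so far: 4)
  Token 5: 'dances' -> NEW (unique so far: 5)
  Token 6: 'after' -> NEW (unique so far: 6)
  Token 7: 'mouse' -> NEW (unique so far: 7)
  Token 8: 'often' -> NEW (unique so far: 8)
Unique types: ('after', 'dances', 'happy', 'house', 'mouse', 'near', 'often', 'still')
Vocabulary size: 8

8


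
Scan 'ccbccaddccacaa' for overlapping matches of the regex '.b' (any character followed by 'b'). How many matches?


Pattern: .b means any character followed by 'b'.
Scanning 'ccbccaddccacaa' position-by-position:
  Pos 0: window 'cc' -> no
  Pos 1: window 'cb' -> MATCH
  Pos 2: window 'bc' -> no
  Pos 3: window 'cc' -> no
  Pos 4: window 'ca' -> no
  Pos 5: window 'ad' -> no
  Pos 6: window 'dd' -> no
  Pos 7: window 'dc' -> no
  Pos 8: window 'cc' -> no
  Pos 9: window 'ca' -> no
  Pos 10: window 'ac' -> no
  Pos 11: window 'ca' -> no
  Pos 12: window 'aa' -> no
  Pos 13: window 'a' -> no
Total matches: 1

1


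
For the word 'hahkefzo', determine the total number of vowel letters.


Scanning each character of 'hahkefzo':
  Position 1: 'h' -> consonant (running count: 0)
  Position 2: 'a' -> vowel (running count: 1)
  Position 3: 'h' -> consonant (running count: 1)
  Position 4: 'k' -> consonant (running count: 1)
  Position 5: 'e' -> vowel (running count: 2)
  Position 6: 'f' -> consonant (running count: 2)
  Position 7: 'z' -> consonant (running count: 2)
  Position 8: 'o' -> vowel (running count: 3)
Total vowels: 3

3


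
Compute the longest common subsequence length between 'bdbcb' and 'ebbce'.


DP table for LCS of 'bdbcb' and 'ebbce':
       e  b  b  c  e
    0  0  0  0  0  0
  b 0  0  1  1  1  1
  d 0  0  1  1  1  1
  b 0  0  1  2  2  2
  c 0  0  1  2  3  3
  b 0  0  1  2  3  3
LCS: 'bbc'
LCS length = 3

3


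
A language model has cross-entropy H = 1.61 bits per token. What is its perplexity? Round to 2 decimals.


Perplexity formula: PP = 2^H
H = 1.61
PP = 2^1.61
Decompose: 2^1.61 = 2^1 * 2^0.61
2^1 = 2, 2^0.61 ~ 1.5262592
PP ~ 2 * 1.5262592 = 3.0525184
Rounded to 2 decimals: 3.05

3.05


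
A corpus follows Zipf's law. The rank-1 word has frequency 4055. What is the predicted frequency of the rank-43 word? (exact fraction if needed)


Zipf's law: freq(rank) = f1 / rank
f1 = 4055, rank = 43
freq = 4055 / 43
GCD(4055, 43) = 1
Simplified: 4055/43

4055/43


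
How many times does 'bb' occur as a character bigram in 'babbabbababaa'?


Scanning 'babbabbababaa' for bigram 'bb':
  Position 0: 'ba' -> no
  Position 1: 'ab' -> no
  Position 2: 'bb' -> MATCH
  Position 3: 'ba' -> no
  Position 4: 'ab' -> no
  Position 5: 'bb' -> MATCH
  Position 6: 'ba' -> no
  Position 7: 'ab' -> no
  Position 8: 'ba' -> no
  Position 9: 'ab' -> no
  Position 10: 'ba' -> no
  Position 11: 'aa' -> no
Total matches: 2

2


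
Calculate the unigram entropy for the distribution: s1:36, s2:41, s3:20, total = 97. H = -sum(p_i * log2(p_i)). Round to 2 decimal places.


Computing entropy H = -sum(p_i * log2(p_i)):
  s1: p = 36/97 = 0.3711, -p*log2(p) = 0.5307
  s2: p = 41/97 = 0.4227, -p*log2(p) = 0.5251
  s3: p = 20/97 = 0.2062, -p*log2(p) = 0.4697
H = sum of terms = 1.5255
Rounded to 2 decimals: 1.53

1.53
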